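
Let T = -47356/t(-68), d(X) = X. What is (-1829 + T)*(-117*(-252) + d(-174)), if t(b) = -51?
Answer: -448667710/17 ≈ -2.6392e+7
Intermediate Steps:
T = 47356/51 (T = -47356/(-51) = -47356*(-1/51) = 47356/51 ≈ 928.55)
(-1829 + T)*(-117*(-252) + d(-174)) = (-1829 + 47356/51)*(-117*(-252) - 174) = -45923*(29484 - 174)/51 = -45923/51*29310 = -448667710/17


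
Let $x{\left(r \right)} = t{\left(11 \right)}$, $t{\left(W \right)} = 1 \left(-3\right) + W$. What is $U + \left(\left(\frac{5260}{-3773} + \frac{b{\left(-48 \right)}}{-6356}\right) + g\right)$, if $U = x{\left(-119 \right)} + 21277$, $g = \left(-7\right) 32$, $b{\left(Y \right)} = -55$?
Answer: $\frac{72147796489}{3425884} \approx 21060.0$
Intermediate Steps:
$t{\left(W \right)} = -3 + W$
$x{\left(r \right)} = 8$ ($x{\left(r \right)} = -3 + 11 = 8$)
$g = -224$
$U = 21285$ ($U = 8 + 21277 = 21285$)
$U + \left(\left(\frac{5260}{-3773} + \frac{b{\left(-48 \right)}}{-6356}\right) + g\right) = 21285 + \left(\left(\frac{5260}{-3773} - \frac{55}{-6356}\right) - 224\right) = 21285 + \left(\left(5260 \left(- \frac{1}{3773}\right) - - \frac{55}{6356}\right) - 224\right) = 21285 + \left(\left(- \frac{5260}{3773} + \frac{55}{6356}\right) - 224\right) = 21285 - \frac{772144451}{3425884} = \frac{72147796489}{3425884}$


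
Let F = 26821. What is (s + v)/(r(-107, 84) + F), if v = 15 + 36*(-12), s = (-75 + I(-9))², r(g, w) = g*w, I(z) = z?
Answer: 6639/17833 ≈ 0.37229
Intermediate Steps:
s = 7056 (s = (-75 - 9)² = (-84)² = 7056)
v = -417 (v = 15 - 432 = -417)
(s + v)/(r(-107, 84) + F) = (7056 - 417)/(-107*84 + 26821) = 6639/(-8988 + 26821) = 6639/17833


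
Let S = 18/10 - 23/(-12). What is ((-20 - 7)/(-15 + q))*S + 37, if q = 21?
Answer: 811/40 ≈ 20.275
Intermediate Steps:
S = 223/60 (S = 18*(1/10) - 23*(-1/12) = 9/5 + 23/12 = 223/60 ≈ 3.7167)
((-20 - 7)/(-15 + q))*S + 37 = ((-20 - 7)/(-15 + 21))*(223/60) + 37 = -27/6*(223/60) + 37 = -27*1/6*(223/60) + 37 = -9/2*223/60 + 37 = -669/40 + 37 = 811/40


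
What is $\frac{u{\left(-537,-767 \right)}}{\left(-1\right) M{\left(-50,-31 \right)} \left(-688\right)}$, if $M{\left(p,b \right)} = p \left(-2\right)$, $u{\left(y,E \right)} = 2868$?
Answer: $\frac{717}{17200} \approx 0.041686$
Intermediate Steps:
$M{\left(p,b \right)} = - 2 p$
$\frac{u{\left(-537,-767 \right)}}{\left(-1\right) M{\left(-50,-31 \right)} \left(-688\right)} = \frac{2868}{\left(-1\right) \left(-2\right) \left(-50\right) \left(-688\right)} = \frac{2868}{\left(-1\right) 100 \left(-688\right)} = \frac{2868}{\left(-1\right) \left(-68800\right)} = \frac{2868}{68800} = 2868 \cdot \frac{1}{68800} = \frac{717}{17200}$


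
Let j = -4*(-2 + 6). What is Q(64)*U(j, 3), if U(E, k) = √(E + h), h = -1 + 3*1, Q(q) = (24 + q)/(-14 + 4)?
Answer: -44*I*√14/5 ≈ -32.927*I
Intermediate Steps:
Q(q) = -12/5 - q/10 (Q(q) = (24 + q)/(-10) = (24 + q)*(-⅒) = -12/5 - q/10)
j = -16 (j = -4*4 = -16)
h = 2 (h = -1 + 3 = 2)
U(E, k) = √(2 + E) (U(E, k) = √(E + 2) = √(2 + E))
Q(64)*U(j, 3) = (-12/5 - ⅒*64)*√(2 - 16) = (-12/5 - 32/5)*√(-14) = -44*I*√14/5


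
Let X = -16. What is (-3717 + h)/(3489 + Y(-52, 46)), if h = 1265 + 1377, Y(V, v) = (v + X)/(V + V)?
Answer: -55900/181413 ≈ -0.30814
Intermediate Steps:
Y(V, v) = (-16 + v)/(2*V) (Y(V, v) = (v - 16)/(V + V) = (-16 + v)/((2*V)) = (-16 + v)*(1/(2*V)) = (-16 + v)/(2*V))
h = 2642
(-3717 + h)/(3489 + Y(-52, 46)) = (-3717 + 2642)/(3489 + (½)*(-16 + 46)/(-52)) = -1075/(3489 + (½)*(-1/52)*30) = -1075/(3489 - 15/52) = -1075/181413/52 = -1075*52/181413 = -55900/181413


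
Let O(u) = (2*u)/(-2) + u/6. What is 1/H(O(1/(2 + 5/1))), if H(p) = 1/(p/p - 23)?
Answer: -22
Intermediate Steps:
O(u) = -5*u/6 (O(u) = (2*u)*(-½) + u*(⅙) = -u + u/6 = -5*u/6)
H(p) = -1/22 (H(p) = 1/(1 - 23) = 1/(-22) = -1/22)
1/H(O(1/(2 + 5/1))) = 1/(-1/22) = -22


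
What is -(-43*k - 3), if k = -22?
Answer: -943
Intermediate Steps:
-(-43*k - 3) = -(-43*(-22) - 3) = -(946 - 3) = -1*943 = -943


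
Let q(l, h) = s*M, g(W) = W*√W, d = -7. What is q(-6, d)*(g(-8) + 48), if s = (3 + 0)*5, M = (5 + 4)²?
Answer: 58320 - 19440*I*√2 ≈ 58320.0 - 27492.0*I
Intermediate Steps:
M = 81 (M = 9² = 81)
s = 15 (s = 3*5 = 15)
g(W) = W^(3/2)
q(l, h) = 1215 (q(l, h) = 15*81 = 1215)
q(-6, d)*(g(-8) + 48) = 1215*((-8)^(3/2) + 48) = 1215*(-16*I*√2 + 48) = 1215*(48 - 16*I*√2) = 58320 - 19440*I*√2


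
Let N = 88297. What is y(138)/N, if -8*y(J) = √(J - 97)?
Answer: -√41/706376 ≈ -9.0648e-6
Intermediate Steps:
y(J) = -√(-97 + J)/8 (y(J) = -√(J - 97)/8 = -√(-97 + J)/8)
y(138)/N = -√(-97 + 138)/8/88297 = -√41/8*(1/88297) = -√41/706376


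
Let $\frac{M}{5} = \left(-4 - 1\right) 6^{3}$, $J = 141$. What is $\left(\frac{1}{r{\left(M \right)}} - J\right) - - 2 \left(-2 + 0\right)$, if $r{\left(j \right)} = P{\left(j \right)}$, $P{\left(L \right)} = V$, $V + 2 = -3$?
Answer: $- \frac{726}{5} \approx -145.2$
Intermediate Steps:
$V = -5$ ($V = -2 - 3 = -5$)
$P{\left(L \right)} = -5$
$M = -5400$ ($M = 5 \left(-4 - 1\right) 6^{3} = 5 \left(\left(-5\right) 216\right) = 5 \left(-1080\right) = -5400$)
$r{\left(j \right)} = -5$
$\left(\frac{1}{r{\left(M \right)}} - J\right) - - 2 \left(-2 + 0\right) = \left(\frac{1}{-5} - 141\right) - - 2 \left(-2 + 0\right) = \left(- \frac{1}{5} - 141\right) - \left(-2\right) \left(-2\right) = - \frac{706}{5} - 4 = - \frac{726}{5}$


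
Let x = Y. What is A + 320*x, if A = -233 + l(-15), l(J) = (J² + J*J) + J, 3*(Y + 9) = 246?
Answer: 23562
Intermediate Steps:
Y = 73 (Y = -9 + (⅓)*246 = -9 + 82 = 73)
l(J) = J + 2*J² (l(J) = (J² + J²) + J = 2*J² + J = J + 2*J²)
x = 73
A = 202 (A = -233 - 15*(1 + 2*(-15)) = -233 - 15*(1 - 30) = -233 - 15*(-29) = -233 + 435 = 202)
A + 320*x = 202 + 320*73 = 202 + 23360 = 23562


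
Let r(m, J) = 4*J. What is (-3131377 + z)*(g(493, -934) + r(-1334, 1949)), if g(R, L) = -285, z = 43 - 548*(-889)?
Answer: -19860300782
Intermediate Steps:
z = 487215 (z = 43 + 487172 = 487215)
(-3131377 + z)*(g(493, -934) + r(-1334, 1949)) = (-3131377 + 487215)*(-285 + 4*1949) = -2644162*(-285 + 7796) = -2644162*7511 = -19860300782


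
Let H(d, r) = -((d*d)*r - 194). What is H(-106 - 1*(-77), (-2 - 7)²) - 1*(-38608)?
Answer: -29319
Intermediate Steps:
H(d, r) = 194 - r*d² (H(d, r) = -(d²*r - 194) = -(r*d² - 194) = -(-194 + r*d²) = 194 - r*d²)
H(-106 - 1*(-77), (-2 - 7)²) - 1*(-38608) = (194 - (-2 - 7)²*(-106 - 1*(-77))²) - 1*(-38608) = (194 - 1*(-9)²*(-106 + 77)²) + 38608 = (194 - 1*81*(-29)²) + 38608 = (194 - 1*81*841) + 38608 = (194 - 68121) + 38608 = -67927 + 38608 = -29319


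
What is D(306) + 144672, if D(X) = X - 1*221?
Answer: 144757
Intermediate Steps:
D(X) = -221 + X (D(X) = X - 221 = -221 + X)
D(306) + 144672 = (-221 + 306) + 144672 = 85 + 144672 = 144757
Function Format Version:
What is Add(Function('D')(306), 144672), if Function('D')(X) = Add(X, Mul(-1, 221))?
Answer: 144757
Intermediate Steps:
Function('D')(X) = Add(-221, X) (Function('D')(X) = Add(X, -221) = Add(-221, X))
Add(Function('D')(306), 144672) = Add(Add(-221, 306), 144672) = Add(85, 144672) = 144757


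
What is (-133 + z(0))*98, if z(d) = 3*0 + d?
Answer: -13034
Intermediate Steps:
z(d) = d (z(d) = 0 + d = d)
(-133 + z(0))*98 = (-133 + 0)*98 = -133*98 = -13034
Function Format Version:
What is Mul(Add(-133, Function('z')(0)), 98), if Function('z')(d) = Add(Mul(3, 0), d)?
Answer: -13034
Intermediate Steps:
Function('z')(d) = d (Function('z')(d) = Add(0, d) = d)
Mul(Add(-133, Function('z')(0)), 98) = Mul(Add(-133, 0), 98) = Mul(-133, 98) = -13034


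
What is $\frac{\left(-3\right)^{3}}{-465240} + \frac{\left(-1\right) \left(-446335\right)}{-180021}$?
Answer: $- \frac{69216011611}{27917656680} \approx -2.4793$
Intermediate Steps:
$\frac{\left(-3\right)^{3}}{-465240} + \frac{\left(-1\right) \left(-446335\right)}{-180021} = \left(-27\right) \left(- \frac{1}{465240}\right) + 446335 \left(- \frac{1}{180021}\right) = \frac{9}{155080} - \frac{446335}{180021} = - \frac{69216011611}{27917656680}$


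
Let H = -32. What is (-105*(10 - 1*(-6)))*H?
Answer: 53760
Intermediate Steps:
(-105*(10 - 1*(-6)))*H = -105*(10 - 1*(-6))*(-32) = -105*(10 + 6)*(-32) = -105*16*(-32) = -35*48*(-32) = -1680*(-32) = 53760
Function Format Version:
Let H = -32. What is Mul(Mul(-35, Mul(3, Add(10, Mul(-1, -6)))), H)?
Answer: 53760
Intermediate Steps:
Mul(Mul(-35, Mul(3, Add(10, Mul(-1, -6)))), H) = Mul(Mul(-35, Mul(3, Add(10, Mul(-1, -6)))), -32) = Mul(Mul(-35, Mul(3, Add(10, 6))), -32) = Mul(Mul(-35, Mul(3, 16)), -32) = Mul(Mul(-35, 48), -32) = Mul(-1680, -32) = 53760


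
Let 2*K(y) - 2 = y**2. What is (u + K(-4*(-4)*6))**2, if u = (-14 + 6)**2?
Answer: 21836929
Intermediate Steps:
u = 64 (u = (-8)**2 = 64)
K(y) = 1 + y**2/2
(u + K(-4*(-4)*6))**2 = (64 + (1 + (-4*(-4)*6)**2/2))**2 = (64 + (1 + (16*6)**2/2))**2 = (64 + (1 + (1/2)*96**2))**2 = (64 + (1 + (1/2)*9216))**2 = (64 + (1 + 4608))**2 = (64 + 4609)**2 = 4673**2 = 21836929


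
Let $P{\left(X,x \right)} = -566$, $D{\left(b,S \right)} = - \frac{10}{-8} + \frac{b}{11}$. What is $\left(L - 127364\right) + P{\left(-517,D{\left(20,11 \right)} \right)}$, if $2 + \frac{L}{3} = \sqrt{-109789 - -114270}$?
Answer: $-127936 + 3 \sqrt{4481} \approx -1.2774 \cdot 10^{5}$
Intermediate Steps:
$D{\left(b,S \right)} = \frac{5}{4} + \frac{b}{11}$ ($D{\left(b,S \right)} = \left(-10\right) \left(- \frac{1}{8}\right) + b \frac{1}{11} = \frac{5}{4} + \frac{b}{11}$)
$L = -6 + 3 \sqrt{4481}$ ($L = -6 + 3 \sqrt{-109789 - -114270} = -6 + 3 \sqrt{-109789 + 114270} = -6 + 3 \sqrt{4481} \approx 194.82$)
$\left(L - 127364\right) + P{\left(-517,D{\left(20,11 \right)} \right)} = \left(\left(-6 + 3 \sqrt{4481}\right) - 127364\right) - 566 = \left(-127370 + 3 \sqrt{4481}\right) - 566 = -127936 + 3 \sqrt{4481}$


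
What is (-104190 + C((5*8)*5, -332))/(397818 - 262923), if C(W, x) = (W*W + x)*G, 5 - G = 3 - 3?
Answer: 18830/26979 ≈ 0.69795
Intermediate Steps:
G = 5 (G = 5 - (3 - 3) = 5 - 1*0 = 5 + 0 = 5)
C(W, x) = 5*x + 5*W**2 (C(W, x) = (W*W + x)*5 = (W**2 + x)*5 = (x + W**2)*5 = 5*x + 5*W**2)
(-104190 + C((5*8)*5, -332))/(397818 - 262923) = (-104190 + (5*(-332) + 5*((5*8)*5)**2))/(397818 - 262923) = (-104190 + (-1660 + 5*(40*5)**2))/134895 = (-104190 + (-1660 + 5*200**2))*(1/134895) = (-104190 + (-1660 + 5*40000))*(1/134895) = (-104190 + (-1660 + 200000))*(1/134895) = (-104190 + 198340)*(1/134895) = 94150*(1/134895) = 18830/26979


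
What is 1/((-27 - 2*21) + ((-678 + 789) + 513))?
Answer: 1/555 ≈ 0.0018018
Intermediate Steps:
1/((-27 - 2*21) + ((-678 + 789) + 513)) = 1/((-27 - 42) + (111 + 513)) = 1/(-69 + 624) = 1/555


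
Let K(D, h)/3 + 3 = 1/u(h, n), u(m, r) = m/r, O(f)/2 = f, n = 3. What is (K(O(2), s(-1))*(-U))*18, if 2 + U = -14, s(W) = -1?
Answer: -5184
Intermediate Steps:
U = -16 (U = -2 - 14 = -16)
O(f) = 2*f
K(D, h) = -9 + 9/h (K(D, h) = -9 + 3/((h/3)) = -9 + 3*(3/h) = -9 + 9/h)
(K(O(2), s(-1))*(-U))*18 = ((-9 + 9/(-1))*(-1*(-16)))*18 = ((-9 + 9*(-1))*16)*18 = ((-9 - 9)*16)*18 = -18*16*18 = -288*18 = -5184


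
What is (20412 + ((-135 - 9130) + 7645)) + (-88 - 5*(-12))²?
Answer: 19576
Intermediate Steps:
(20412 + ((-135 - 9130) + 7645)) + (-88 - 5*(-12))² = (20412 + (-9265 + 7645)) + (-88 + 60)² = (20412 - 1620) + (-28)² = 18792 + 784 = 19576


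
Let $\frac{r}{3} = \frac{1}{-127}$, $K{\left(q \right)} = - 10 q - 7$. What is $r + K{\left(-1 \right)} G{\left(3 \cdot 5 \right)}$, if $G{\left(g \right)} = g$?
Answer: $\frac{5712}{127} \approx 44.976$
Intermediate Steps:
$K{\left(q \right)} = -7 - 10 q$
$r = - \frac{3}{127}$ ($r = \frac{3}{-127} = 3 \left(- \frac{1}{127}\right) = - \frac{3}{127} \approx -0.023622$)
$r + K{\left(-1 \right)} G{\left(3 \cdot 5 \right)} = - \frac{3}{127} + \left(-7 - -10\right) 3 \cdot 5 = - \frac{3}{127} + \left(-7 + 10\right) 15 = - \frac{3}{127} + 3 \cdot 15 = - \frac{3}{127} + 45 = \frac{5712}{127}$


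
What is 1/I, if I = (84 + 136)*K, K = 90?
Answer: 1/19800 ≈ 5.0505e-5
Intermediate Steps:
I = 19800 (I = (84 + 136)*90 = 220*90 = 19800)
1/I = 1/19800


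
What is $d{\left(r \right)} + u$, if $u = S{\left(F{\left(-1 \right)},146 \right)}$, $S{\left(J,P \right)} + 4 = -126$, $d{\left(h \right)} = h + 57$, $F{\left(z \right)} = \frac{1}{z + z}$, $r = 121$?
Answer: $48$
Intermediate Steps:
$F{\left(z \right)} = \frac{1}{2 z}$
$d{\left(h \right)} = 57 + h$
$S{\left(J,P \right)} = -130$ ($S{\left(J,P \right)} = -4 - 126 = -130$)
$u = -130$
$d{\left(r \right)} + u = \left(57 + 121\right) - 130 = 178 - 130 = 48$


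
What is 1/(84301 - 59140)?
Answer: 1/25161 ≈ 3.9744e-5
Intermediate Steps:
1/(84301 - 59140) = 1/25161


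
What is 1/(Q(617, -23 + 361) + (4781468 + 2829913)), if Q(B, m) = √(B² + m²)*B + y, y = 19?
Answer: 7611400/57744994411163 - 617*√494933/57744994411163 ≈ 1.2429e-7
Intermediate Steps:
Q(B, m) = 19 + B*√(B² + m²) (Q(B, m) = √(B² + m²)*B + 19 = B*√(B² + m²) + 19 = 19 + B*√(B² + m²))
1/(Q(617, -23 + 361) + (4781468 + 2829913)) = 1/((19 + 617*√(617² + (-23 + 361)²)) + (4781468 + 2829913)) = 1/((19 + 617*√(380689 + 338²)) + 7611381) = 1/((19 + 617*√(380689 + 114244)) + 7611381) = 1/((19 + 617*√494933) + 7611381) = 1/(7611400 + 617*√494933)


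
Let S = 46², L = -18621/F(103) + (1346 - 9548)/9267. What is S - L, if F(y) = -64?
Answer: 360979443/197696 ≈ 1825.9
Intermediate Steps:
L = 57345293/197696 (L = -18621/(-64) + (1346 - 9548)/9267 = -18621*(-1/64) - 8202*1/9267 = 18621/64 - 2734/3089 = 57345293/197696 ≈ 290.07)
S = 2116
S - L = 2116 - 1*57345293/197696 = 2116 - 57345293/197696 = 360979443/197696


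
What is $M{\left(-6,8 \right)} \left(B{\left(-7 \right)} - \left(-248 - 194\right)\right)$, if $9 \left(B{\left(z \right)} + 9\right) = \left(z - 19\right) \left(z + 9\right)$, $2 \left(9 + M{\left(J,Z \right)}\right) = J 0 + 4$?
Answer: $- \frac{26915}{9} \approx -2990.6$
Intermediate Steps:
$M{\left(J,Z \right)} = -7$ ($M{\left(J,Z \right)} = -9 + \frac{J 0 + 4}{2} = -9 + \frac{0 + 4}{2} = -9 + \frac{1}{2} \cdot 4 = -9 + 2 = -7$)
$B{\left(z \right)} = -9 + \frac{\left(-19 + z\right) \left(9 + z\right)}{9}$ ($B{\left(z \right)} = -9 + \frac{\left(z - 19\right) \left(z + 9\right)}{9} = -9 + \frac{\left(-19 + z\right) \left(9 + z\right)}{9}$)
$M{\left(-6,8 \right)} \left(B{\left(-7 \right)} - \left(-248 - 194\right)\right) = - 7 \left(\left(-28 - - \frac{70}{9} + \frac{\left(-7\right)^{2}}{9}\right) - \left(-248 - 194\right)\right) = - 7 \left(\left(-28 + \frac{70}{9} + \frac{1}{9} \cdot 49\right) - \left(-248 - 194\right)\right) = - 7 \left(\left(-28 + \frac{70}{9} + \frac{49}{9}\right) - -442\right) = - 7 \left(- \frac{133}{9} + 442\right) = \left(-7\right) \frac{3845}{9} = - \frac{26915}{9}$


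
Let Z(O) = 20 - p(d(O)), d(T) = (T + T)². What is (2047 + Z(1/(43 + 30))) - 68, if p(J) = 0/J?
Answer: 1999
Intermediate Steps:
d(T) = 4*T² (d(T) = (2*T)² = 4*T²)
p(J) = 0
Z(O) = 20 (Z(O) = 20 - 1*0 = 20 + 0 = 20)
(2047 + Z(1/(43 + 30))) - 68 = (2047 + 20) - 68 = 2067 - 68 = 1999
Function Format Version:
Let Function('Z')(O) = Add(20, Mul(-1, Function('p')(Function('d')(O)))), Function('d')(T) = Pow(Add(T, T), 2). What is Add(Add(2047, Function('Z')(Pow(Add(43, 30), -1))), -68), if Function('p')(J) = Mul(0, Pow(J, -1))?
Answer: 1999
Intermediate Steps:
Function('d')(T) = Mul(4, Pow(T, 2)) (Function('d')(T) = Pow(Mul(2, T), 2) = Mul(4, Pow(T, 2)))
Function('p')(J) = 0
Function('Z')(O) = 20 (Function('Z')(O) = Add(20, Mul(-1, 0)) = Add(20, 0) = 20)
Add(Add(2047, Function('Z')(Pow(Add(43, 30), -1))), -68) = Add(Add(2047, 20), -68) = Add(2067, -68) = 1999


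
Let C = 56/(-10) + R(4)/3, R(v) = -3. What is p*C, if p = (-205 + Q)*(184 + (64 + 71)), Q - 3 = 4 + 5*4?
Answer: 1873806/5 ≈ 3.7476e+5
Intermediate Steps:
C = -33/5 (C = 56/(-10) - 3/3 = 56*(-1/10) - 3*1/3 = -28/5 - 1 = -33/5 ≈ -6.6000)
Q = 27 (Q = 3 + (4 + 5*4) = 3 + (4 + 20) = 3 + 24 = 27)
p = -56782 (p = (-205 + 27)*(184 + (64 + 71)) = -178*(184 + 135) = -178*319 = -56782)
p*C = -56782*(-33/5) = 1873806/5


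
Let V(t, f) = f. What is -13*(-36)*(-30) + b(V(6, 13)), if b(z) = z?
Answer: -14027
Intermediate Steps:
-13*(-36)*(-30) + b(V(6, 13)) = -13*(-36)*(-30) + 13 = 468*(-30) + 13 = -14040 + 13 = -14027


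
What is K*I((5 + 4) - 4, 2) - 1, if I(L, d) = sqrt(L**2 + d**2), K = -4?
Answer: -1 - 4*sqrt(29) ≈ -22.541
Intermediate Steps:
K*I((5 + 4) - 4, 2) - 1 = -4*sqrt(((5 + 4) - 4)**2 + 2**2) - 1 = -4*sqrt((9 - 4)**2 + 4) - 1 = -4*sqrt(5**2 + 4) - 1 = -4*sqrt(25 + 4) - 1 = -4*sqrt(29) - 1 = -1 - 4*sqrt(29)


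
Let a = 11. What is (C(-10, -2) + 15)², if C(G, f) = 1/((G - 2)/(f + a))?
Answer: 3249/16 ≈ 203.06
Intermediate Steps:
C(G, f) = (11 + f)/(-2 + G) (C(G, f) = 1/((G - 2)/(f + 11)) = 1/((-2 + G)/(11 + f)) = (11 + f)/(-2 + G))
(C(-10, -2) + 15)² = ((11 - 2)/(-2 - 10) + 15)² = (9/(-12) + 15)² = (-1/12*9 + 15)² = (-¾ + 15)² = (57/4)² = 3249/16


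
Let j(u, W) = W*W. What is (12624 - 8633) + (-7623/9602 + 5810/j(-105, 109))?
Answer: 455263934499/114081362 ≈ 3990.7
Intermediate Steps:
j(u, W) = W²
(12624 - 8633) + (-7623/9602 + 5810/j(-105, 109)) = (12624 - 8633) + (-7623/9602 + 5810/(109²)) = 3991 + (-7623*1/9602 + 5810/11881) = 3991 + (-7623/9602 + 5810*(1/11881)) = 3991 + (-7623/9602 + 5810/11881) = 3991 - 34781243/114081362 = 455263934499/114081362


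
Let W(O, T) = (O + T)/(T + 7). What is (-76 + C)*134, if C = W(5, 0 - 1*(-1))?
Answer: -20167/2 ≈ -10084.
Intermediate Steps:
W(O, T) = (O + T)/(7 + T)
C = ¾ (C = (5 + (0 - 1*(-1)))/(7 + (0 - 1*(-1))) = (5 + (0 + 1))/(7 + (0 + 1)) = (5 + 1)/(7 + 1) = 6/8 = (⅛)*6 = ¾ ≈ 0.75000)
(-76 + C)*134 = (-76 + ¾)*134 = -301/4*134 = -20167/2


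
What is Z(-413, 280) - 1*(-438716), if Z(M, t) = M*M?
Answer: 609285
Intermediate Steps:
Z(M, t) = M**2
Z(-413, 280) - 1*(-438716) = (-413)**2 - 1*(-438716) = 170569 + 438716 = 609285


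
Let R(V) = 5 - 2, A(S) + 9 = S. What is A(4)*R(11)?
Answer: -15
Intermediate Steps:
A(S) = -9 + S
R(V) = 3
A(4)*R(11) = (-9 + 4)*3 = -5*3 = -15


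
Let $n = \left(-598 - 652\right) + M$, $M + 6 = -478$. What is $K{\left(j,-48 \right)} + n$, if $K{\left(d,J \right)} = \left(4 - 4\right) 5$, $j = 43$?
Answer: $-1734$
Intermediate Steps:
$M = -484$ ($M = -6 - 478 = -484$)
$n = -1734$ ($n = \left(-598 - 652\right) - 484 = -1250 - 484 = -1734$)
$K{\left(d,J \right)} = 0$ ($K{\left(d,J \right)} = 0 \cdot 5 = 0$)
$K{\left(j,-48 \right)} + n = 0 - 1734 = -1734$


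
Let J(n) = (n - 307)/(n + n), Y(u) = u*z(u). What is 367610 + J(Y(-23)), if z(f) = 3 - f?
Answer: 439662465/1196 ≈ 3.6761e+5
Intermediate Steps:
Y(u) = u*(3 - u)
J(n) = (-307 + n)/(2*n) (J(n) = (-307 + n)/((2*n)) = (-307 + n)*(1/(2*n)) = (-307 + n)/(2*n))
367610 + J(Y(-23)) = 367610 + (-307 - 23*(3 - 1*(-23)))/(2*((-23*(3 - 1*(-23))))) = 367610 + (-307 - 23*(3 + 23))/(2*((-23*(3 + 23)))) = 367610 + (-307 - 23*26)/(2*((-23*26))) = 367610 + (½)*(-307 - 598)/(-598) = 367610 + (½)*(-1/598)*(-905) = 367610 + 905/1196 = 439662465/1196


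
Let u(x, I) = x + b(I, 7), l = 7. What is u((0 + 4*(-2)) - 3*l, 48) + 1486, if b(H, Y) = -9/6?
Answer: 2911/2 ≈ 1455.5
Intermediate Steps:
b(H, Y) = -3/2 (b(H, Y) = -9*⅙ = -3/2)
u(x, I) = -3/2 + x (u(x, I) = x - 3/2 = -3/2 + x)
u((0 + 4*(-2)) - 3*l, 48) + 1486 = (-3/2 + ((0 + 4*(-2)) - 3*7)) + 1486 = (-3/2 + ((0 - 8) - 21)) + 1486 = (-3/2 + (-8 - 21)) + 1486 = (-3/2 - 29) + 1486 = -61/2 + 1486 = 2911/2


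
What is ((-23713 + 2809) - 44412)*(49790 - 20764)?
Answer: -1895862216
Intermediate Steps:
((-23713 + 2809) - 44412)*(49790 - 20764) = (-20904 - 44412)*29026 = -65316*29026 = -1895862216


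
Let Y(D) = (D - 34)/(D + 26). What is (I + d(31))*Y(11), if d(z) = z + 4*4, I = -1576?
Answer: 35167/37 ≈ 950.46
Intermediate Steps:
Y(D) = (-34 + D)/(26 + D)
d(z) = 16 + z (d(z) = z + 16 = 16 + z)
(I + d(31))*Y(11) = (-1576 + (16 + 31))*((-34 + 11)/(26 + 11)) = (-1576 + 47)*(-23/37) = -1529*(-23)/37 = -1529*(-23/37) = 35167/37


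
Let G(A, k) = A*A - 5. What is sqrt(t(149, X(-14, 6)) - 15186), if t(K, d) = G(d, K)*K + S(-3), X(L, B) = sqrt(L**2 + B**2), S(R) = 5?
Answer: sqrt(18642) ≈ 136.54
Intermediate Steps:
G(A, k) = -5 + A**2 (G(A, k) = A**2 - 5 = -5 + A**2)
X(L, B) = sqrt(B**2 + L**2)
t(K, d) = 5 + K*(-5 + d**2) (t(K, d) = (-5 + d**2)*K + 5 = K*(-5 + d**2) + 5 = 5 + K*(-5 + d**2))
sqrt(t(149, X(-14, 6)) - 15186) = sqrt((5 + 149*(-5 + (sqrt(6**2 + (-14)**2))**2)) - 15186) = sqrt((5 + 149*(-5 + (sqrt(36 + 196))**2)) - 15186) = sqrt((5 + 149*(-5 + (sqrt(232))**2)) - 15186) = sqrt((5 + 149*(-5 + (2*sqrt(58))**2)) - 15186) = sqrt((5 + 149*(-5 + 232)) - 15186) = sqrt((5 + 149*227) - 15186) = sqrt((5 + 33823) - 15186) = sqrt(33828 - 15186) = sqrt(18642)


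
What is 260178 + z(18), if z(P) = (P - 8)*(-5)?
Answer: 260128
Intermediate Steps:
z(P) = 40 - 5*P (z(P) = (-8 + P)*(-5) = 40 - 5*P)
260178 + z(18) = 260178 + (40 - 5*18) = 260178 + (40 - 90) = 260178 - 50 = 260128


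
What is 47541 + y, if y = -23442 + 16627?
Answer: 40726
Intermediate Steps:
y = -6815
47541 + y = 47541 - 6815 = 40726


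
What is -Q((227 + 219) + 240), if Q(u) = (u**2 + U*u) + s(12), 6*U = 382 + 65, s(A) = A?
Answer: -521715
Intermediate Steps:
U = 149/2 (U = (382 + 65)/6 = (1/6)*447 = 149/2 ≈ 74.500)
Q(u) = 12 + u**2 + 149*u/2 (Q(u) = (u**2 + 149*u/2) + 12 = 12 + u**2 + 149*u/2)
-Q((227 + 219) + 240) = -(12 + ((227 + 219) + 240)**2 + 149*((227 + 219) + 240)/2) = -(12 + (446 + 240)**2 + 149*(446 + 240)/2) = -(12 + 686**2 + (149/2)*686) = -(12 + 470596 + 51107) = -1*521715 = -521715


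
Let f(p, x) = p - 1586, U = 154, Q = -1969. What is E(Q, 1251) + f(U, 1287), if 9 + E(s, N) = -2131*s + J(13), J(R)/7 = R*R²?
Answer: 4209877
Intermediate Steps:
J(R) = 7*R³ (J(R) = 7*(R*R²) = 7*R³)
E(s, N) = 15370 - 2131*s (E(s, N) = -9 + (-2131*s + 7*13³) = -9 + (-2131*s + 7*2197) = -9 + (-2131*s + 15379) = -9 + (15379 - 2131*s) = 15370 - 2131*s)
f(p, x) = -1586 + p
E(Q, 1251) + f(U, 1287) = (15370 - 2131*(-1969)) + (-1586 + 154) = (15370 + 4195939) - 1432 = 4211309 - 1432 = 4209877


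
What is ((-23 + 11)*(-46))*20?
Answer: 11040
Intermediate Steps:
((-23 + 11)*(-46))*20 = -12*(-46)*20 = 552*20 = 11040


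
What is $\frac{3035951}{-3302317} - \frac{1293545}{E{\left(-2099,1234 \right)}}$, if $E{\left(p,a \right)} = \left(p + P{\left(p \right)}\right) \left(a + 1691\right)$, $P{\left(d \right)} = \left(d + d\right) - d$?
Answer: $- \frac{6601440415577}{8109929158110} \approx -0.81399$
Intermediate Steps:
$P{\left(d \right)} = d$ ($P{\left(d \right)} = 2 d - d = d$)
$E{\left(p,a \right)} = 2 p \left(1691 + a\right)$ ($E{\left(p,a \right)} = \left(p + p\right) \left(a + 1691\right) = 2 p \left(1691 + a\right)$)
$\frac{3035951}{-3302317} - \frac{1293545}{E{\left(-2099,1234 \right)}} = \frac{3035951}{-3302317} - \frac{1293545}{2 \left(-2099\right) \left(1691 + 1234\right)} = 3035951 \left(- \frac{1}{3302317}\right) - \frac{1293545}{2 \left(-2099\right) 2925} = - \frac{3035951}{3302317} - \frac{1293545}{-12279150} = - \frac{3035951}{3302317} - - \frac{258709}{2455830} = - \frac{3035951}{3302317} + \frac{258709}{2455830} = - \frac{6601440415577}{8109929158110}$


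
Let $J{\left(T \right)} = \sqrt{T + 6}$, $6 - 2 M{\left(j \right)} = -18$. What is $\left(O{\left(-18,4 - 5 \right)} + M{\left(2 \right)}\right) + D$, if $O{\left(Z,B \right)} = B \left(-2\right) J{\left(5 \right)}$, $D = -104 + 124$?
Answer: $32 + 2 \sqrt{11} \approx 38.633$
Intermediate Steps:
$M{\left(j \right)} = 12$ ($M{\left(j \right)} = 3 - -9 = 3 + 9 = 12$)
$J{\left(T \right)} = \sqrt{6 + T}$
$D = 20$
$O{\left(Z,B \right)} = - 2 B \sqrt{11}$ ($O{\left(Z,B \right)} = B \left(-2\right) \sqrt{6 + 5} = - 2 B \sqrt{11}$)
$\left(O{\left(-18,4 - 5 \right)} + M{\left(2 \right)}\right) + D = \left(- 2 \left(4 - 5\right) \sqrt{11} + 12\right) + 20 = \left(\left(-2\right) \left(-1\right) \sqrt{11} + 12\right) + 20 = \left(2 \sqrt{11} + 12\right) + 20 = \left(12 + 2 \sqrt{11}\right) + 20 = 32 + 2 \sqrt{11}$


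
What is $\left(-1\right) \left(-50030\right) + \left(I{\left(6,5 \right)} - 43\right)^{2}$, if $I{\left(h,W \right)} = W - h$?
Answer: $51966$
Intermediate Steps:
$\left(-1\right) \left(-50030\right) + \left(I{\left(6,5 \right)} - 43\right)^{2} = \left(-1\right) \left(-50030\right) + \left(\left(5 - 6\right) - 43\right)^{2} = 50030 + \left(\left(5 - 6\right) - 43\right)^{2} = 50030 + \left(-1 - 43\right)^{2} = 50030 + \left(-44\right)^{2} = 50030 + 1936 = 51966$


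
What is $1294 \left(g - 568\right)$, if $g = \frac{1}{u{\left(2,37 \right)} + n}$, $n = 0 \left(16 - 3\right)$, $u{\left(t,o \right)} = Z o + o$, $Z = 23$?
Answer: $- \frac{326335801}{444} \approx -7.3499 \cdot 10^{5}$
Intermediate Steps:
$u{\left(t,o \right)} = 24 o$ ($u{\left(t,o \right)} = 23 o + o = 24 o$)
$n = 0$ ($n = 0 \cdot 13 = 0$)
$g = \frac{1}{888}$ ($g = \frac{1}{24 \cdot 37 + 0} = \frac{1}{888 + 0} = \frac{1}{888} \approx 0.0011261$)
$1294 \left(g - 568\right) = 1294 \left(\frac{1}{888} - 568\right) = 1294 \left(- \frac{504383}{888}\right) = - \frac{326335801}{444}$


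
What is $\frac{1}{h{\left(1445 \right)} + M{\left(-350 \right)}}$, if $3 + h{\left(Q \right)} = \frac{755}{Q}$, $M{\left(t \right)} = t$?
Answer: $- \frac{289}{101866} \approx -0.0028371$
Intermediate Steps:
$h{\left(Q \right)} = -3 + \frac{755}{Q}$
$\frac{1}{h{\left(1445 \right)} + M{\left(-350 \right)}} = \frac{1}{\left(-3 + \frac{755}{1445}\right) - 350} = \frac{1}{\left(-3 + 755 \cdot \frac{1}{1445}\right) - 350} = \frac{1}{\left(-3 + \frac{151}{289}\right) - 350} = \frac{1}{- \frac{716}{289} - 350} = \frac{1}{- \frac{101866}{289}} = - \frac{289}{101866}$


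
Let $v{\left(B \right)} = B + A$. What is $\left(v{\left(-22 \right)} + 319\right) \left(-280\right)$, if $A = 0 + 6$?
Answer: $-84840$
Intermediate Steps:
$A = 6$
$v{\left(B \right)} = 6 + B$ ($v{\left(B \right)} = B + 6 = 6 + B$)
$\left(v{\left(-22 \right)} + 319\right) \left(-280\right) = \left(\left(6 - 22\right) + 319\right) \left(-280\right) = \left(-16 + 319\right) \left(-280\right) = 303 \left(-280\right) = -84840$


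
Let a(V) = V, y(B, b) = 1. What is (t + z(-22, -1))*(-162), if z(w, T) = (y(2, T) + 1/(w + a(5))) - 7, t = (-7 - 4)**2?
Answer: -316548/17 ≈ -18620.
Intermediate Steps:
t = 121 (t = (-11)**2 = 121)
z(w, T) = -6 + 1/(5 + w) (z(w, T) = (1 + 1/(w + 5)) - 7 = (1 + 1/(5 + w)) - 7 = -6 + 1/(5 + w))
(t + z(-22, -1))*(-162) = (121 + (-29 - 6*(-22))/(5 - 22))*(-162) = (121 + (-29 + 132)/(-17))*(-162) = (121 - 1/17*103)*(-162) = (121 - 103/17)*(-162) = (1954/17)*(-162) = -316548/17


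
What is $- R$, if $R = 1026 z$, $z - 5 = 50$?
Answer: $-56430$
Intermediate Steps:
$z = 55$ ($z = 5 + 50 = 55$)
$R = 56430$ ($R = 1026 \cdot 55 = 56430$)
$- R = \left(-1\right) 56430 = -56430$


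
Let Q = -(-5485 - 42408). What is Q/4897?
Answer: 47893/4897 ≈ 9.7801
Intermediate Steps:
Q = 47893 (Q = -1*(-47893) = 47893)
Q/4897 = 47893/4897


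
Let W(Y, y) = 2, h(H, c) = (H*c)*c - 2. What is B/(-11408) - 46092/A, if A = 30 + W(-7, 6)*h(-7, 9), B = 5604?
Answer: 32475519/790004 ≈ 41.108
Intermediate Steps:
h(H, c) = -2 + H*c² (h(H, c) = H*c² - 2 = -2 + H*c²)
A = -1108 (A = 30 + 2*(-2 - 7*9²) = 30 + 2*(-2 - 7*81) = 30 + 2*(-2 - 567) = 30 + 2*(-569) = 30 - 1138 = -1108)
B/(-11408) - 46092/A = 5604/(-11408) - 46092/(-1108) = 5604*(-1/11408) - 46092*(-1/1108) = -1401/2852 + 11523/277 = 32475519/790004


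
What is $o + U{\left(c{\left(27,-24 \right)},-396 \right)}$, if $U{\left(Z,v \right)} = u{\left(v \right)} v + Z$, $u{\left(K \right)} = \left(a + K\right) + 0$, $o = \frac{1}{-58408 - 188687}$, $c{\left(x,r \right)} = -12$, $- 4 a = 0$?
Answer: $\frac{38745484379}{247095} \approx 1.568 \cdot 10^{5}$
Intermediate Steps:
$a = 0$ ($a = \left(- \frac{1}{4}\right) 0 = 0$)
$o = - \frac{1}{247095}$ ($o = \frac{1}{-247095} = - \frac{1}{247095} \approx -4.047 \cdot 10^{-6}$)
$u{\left(K \right)} = K$ ($u{\left(K \right)} = \left(0 + K\right) + 0 = K + 0 = K$)
$U{\left(Z,v \right)} = Z + v^{2}$ ($U{\left(Z,v \right)} = v v + Z = v^{2} + Z = Z + v^{2}$)
$o + U{\left(c{\left(27,-24 \right)},-396 \right)} = - \frac{1}{247095} - \left(12 - \left(-396\right)^{2}\right) = - \frac{1}{247095} + \left(-12 + 156816\right) = - \frac{1}{247095} + 156804 = \frac{38745484379}{247095}$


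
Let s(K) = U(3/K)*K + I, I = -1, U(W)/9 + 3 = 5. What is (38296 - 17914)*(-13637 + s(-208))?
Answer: -354279924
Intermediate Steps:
U(W) = 18 (U(W) = -27 + 9*5 = -27 + 45 = 18)
s(K) = -1 + 18*K (s(K) = 18*K - 1 = -1 + 18*K)
(38296 - 17914)*(-13637 + s(-208)) = (38296 - 17914)*(-13637 + (-1 + 18*(-208))) = 20382*(-13637 + (-1 - 3744)) = 20382*(-13637 - 3745) = 20382*(-17382) = -354279924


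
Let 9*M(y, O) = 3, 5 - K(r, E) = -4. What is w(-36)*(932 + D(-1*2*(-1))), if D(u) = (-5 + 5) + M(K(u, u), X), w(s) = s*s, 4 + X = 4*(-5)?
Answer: 1208304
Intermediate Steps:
K(r, E) = 9 (K(r, E) = 5 - 1*(-4) = 5 + 4 = 9)
X = -24 (X = -4 + 4*(-5) = -4 - 20 = -24)
M(y, O) = ⅓ (M(y, O) = (⅑)*3 = ⅓)
w(s) = s²
D(u) = ⅓ (D(u) = (-5 + 5) + ⅓ = 0 + ⅓ = ⅓)
w(-36)*(932 + D(-1*2*(-1))) = (-36)²*(932 + ⅓) = 1296*(2797/3) = 1208304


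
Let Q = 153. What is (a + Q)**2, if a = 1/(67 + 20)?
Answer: 177209344/7569 ≈ 23413.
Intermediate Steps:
a = 1/87 ≈ 0.011494
(a + Q)**2 = (1/87 + 153)**2 = (13312/87)**2 = 177209344/7569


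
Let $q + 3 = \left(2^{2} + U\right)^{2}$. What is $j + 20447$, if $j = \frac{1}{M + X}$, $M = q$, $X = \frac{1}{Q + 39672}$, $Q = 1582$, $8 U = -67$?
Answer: $\frac{435680332309}{21307723} \approx 20447.0$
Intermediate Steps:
$U = - \frac{67}{8}$ ($U = \frac{1}{8} \left(-67\right) = - \frac{67}{8} \approx -8.375$)
$q = \frac{1033}{64}$ ($q = -3 + \left(2^{2} - \frac{67}{8}\right)^{2} = -3 + \left(4 - \frac{67}{8}\right)^{2} = -3 + \left(- \frac{35}{8}\right)^{2} = -3 + \frac{1225}{64} = \frac{1033}{64} \approx 16.141$)
$X = \frac{1}{41254}$ ($X = \frac{1}{1582 + 39672} = \frac{1}{41254} \approx 2.424 \cdot 10^{-5}$)
$M = \frac{1033}{64} \approx 16.141$
$j = \frac{1320128}{21307723}$ ($j = \frac{1}{\frac{1033}{64} + \frac{1}{41254}} = \frac{1}{\frac{21307723}{1320128}} = \frac{1320128}{21307723} \approx 0.061955$)
$j + 20447 = \frac{1320128}{21307723} + 20447 = \frac{435680332309}{21307723}$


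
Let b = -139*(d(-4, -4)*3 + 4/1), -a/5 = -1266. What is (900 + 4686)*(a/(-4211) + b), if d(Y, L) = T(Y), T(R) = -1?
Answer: -3305007174/4211 ≈ -7.8485e+5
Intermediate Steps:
a = 6330 (a = -5*(-1266) = 6330)
d(Y, L) = -1
b = -139 (b = -139*(-1*3 + 4/1) = -139*(-3 + 4*1) = -139*(-3 + 4) = -139*1 = -139)
(900 + 4686)*(a/(-4211) + b) = (900 + 4686)*(6330/(-4211) - 139) = 5586*(6330*(-1/4211) - 139) = 5586*(-6330/4211 - 139) = 5586*(-591659/4211) = -3305007174/4211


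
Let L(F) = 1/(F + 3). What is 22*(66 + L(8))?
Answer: 1454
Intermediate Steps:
L(F) = 1/(3 + F)
22*(66 + L(8)) = 22*(66 + 1/(3 + 8)) = 22*(66 + 1/11) = 22*(727/11) = 1454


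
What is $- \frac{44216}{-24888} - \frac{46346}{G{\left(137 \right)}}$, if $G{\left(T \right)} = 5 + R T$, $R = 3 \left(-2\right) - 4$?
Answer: $\frac{16858529}{471835} \approx 35.73$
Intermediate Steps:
$R = -10$ ($R = -6 - 4 = -10$)
$G{\left(T \right)} = 5 - 10 T$
$- \frac{44216}{-24888} - \frac{46346}{G{\left(137 \right)}} = - \frac{44216}{-24888} - \frac{46346}{5 - 1370} = \left(-44216\right) \left(- \frac{1}{24888}\right) - \frac{46346}{5 - 1370} = \frac{5527}{3111} - \frac{46346}{-1365} = \frac{5527}{3111} - - \frac{46346}{1365} = \frac{5527}{3111} + \frac{46346}{1365} = \frac{16858529}{471835}$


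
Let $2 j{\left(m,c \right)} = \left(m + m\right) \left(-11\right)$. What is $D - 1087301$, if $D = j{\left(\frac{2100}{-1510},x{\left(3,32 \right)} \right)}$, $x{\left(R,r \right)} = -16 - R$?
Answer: $- \frac{164180141}{151} \approx -1.0873 \cdot 10^{6}$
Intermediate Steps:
$j{\left(m,c \right)} = - 11 m$ ($j{\left(m,c \right)} = \frac{\left(m + m\right) \left(-11\right)}{2} = \frac{2 m \left(-11\right)}{2} = \frac{\left(-22\right) m}{2} = - 11 m$)
$D = \frac{2310}{151}$ ($D = - 11 \frac{2100}{-1510} = - 11 \cdot 2100 \left(- \frac{1}{1510}\right) = \left(-11\right) \left(- \frac{210}{151}\right) = \frac{2310}{151} \approx 15.298$)
$D - 1087301 = \frac{2310}{151} - 1087301 = - \frac{164180141}{151}$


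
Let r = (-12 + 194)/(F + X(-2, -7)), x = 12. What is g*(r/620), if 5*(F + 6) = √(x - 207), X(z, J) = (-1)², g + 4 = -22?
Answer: 5915/5084 + 1183*I*√195/25420 ≈ 1.1635 + 0.64987*I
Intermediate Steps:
g = -26 (g = -4 - 22 = -26)
X(z, J) = 1
F = -6 + I*√195/5 (F = -6 + √(12 - 207)/5 = -6 + √(-195)/5 = -6 + (I*√195)/5 = -6 + I*√195/5 ≈ -6.0 + 2.7928*I)
r = 182/(-5 + I*√195/5) (r = (-12 + 194)/((-6 + I*√195/5) + 1) = 182/(-5 + I*√195/5) ≈ -27.744 - 15.497*I)
g*(r/620) = -26*(-2275/82 - 91*I*√195/82)/620 = -26*(-455/10168 - 91*I*√195/50840) = 5915/5084 + 1183*I*√195/25420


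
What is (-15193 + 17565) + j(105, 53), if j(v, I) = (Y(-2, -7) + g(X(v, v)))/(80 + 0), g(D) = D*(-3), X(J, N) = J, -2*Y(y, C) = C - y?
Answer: 75779/32 ≈ 2368.1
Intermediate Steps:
Y(y, C) = y/2 - C/2 (Y(y, C) = -(C - y)/2 = y/2 - C/2)
g(D) = -3*D
j(v, I) = 1/32 - 3*v/80 (j(v, I) = (((1/2)*(-2) - 1/2*(-7)) - 3*v)/(80 + 0) = ((-1 + 7/2) - 3*v)/80 = (5/2 - 3*v)*(1/80) = 1/32 - 3*v/80)
(-15193 + 17565) + j(105, 53) = (-15193 + 17565) + (1/32 - 3/80*105) = 2372 + (1/32 - 63/16) = 2372 - 125/32 = 75779/32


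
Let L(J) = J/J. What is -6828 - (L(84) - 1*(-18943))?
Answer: -25772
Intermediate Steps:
L(J) = 1
-6828 - (L(84) - 1*(-18943)) = -6828 - (1 - 1*(-18943)) = -6828 - (1 + 18943) = -6828 - 1*18944 = -6828 - 18944 = -25772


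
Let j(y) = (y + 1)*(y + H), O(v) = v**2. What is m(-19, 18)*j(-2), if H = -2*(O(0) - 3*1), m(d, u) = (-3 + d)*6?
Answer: 528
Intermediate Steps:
m(d, u) = -18 + 6*d
H = 6 (H = -2*(0**2 - 3*1) = -2*(0 - 3) = -2*(-3) = 6)
j(y) = (1 + y)*(6 + y) (j(y) = (y + 1)*(y + 6) = (1 + y)*(6 + y))
m(-19, 18)*j(-2) = (-18 + 6*(-19))*(6 + (-2)**2 + 7*(-2)) = (-18 - 114)*(6 + 4 - 14) = -132*(-4) = 528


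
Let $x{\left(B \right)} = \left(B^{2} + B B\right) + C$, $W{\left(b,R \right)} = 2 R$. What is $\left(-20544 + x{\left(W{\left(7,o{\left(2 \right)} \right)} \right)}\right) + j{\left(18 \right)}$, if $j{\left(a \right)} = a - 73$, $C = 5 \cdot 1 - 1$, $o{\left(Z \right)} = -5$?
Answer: $-20395$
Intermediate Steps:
$C = 4$ ($C = 5 - 1 = 4$)
$j{\left(a \right)} = -73 + a$
$x{\left(B \right)} = 4 + 2 B^{2}$ ($x{\left(B \right)} = \left(B^{2} + B B\right) + 4 = \left(B^{2} + B^{2}\right) + 4 = 2 B^{2} + 4 = 4 + 2 B^{2}$)
$\left(-20544 + x{\left(W{\left(7,o{\left(2 \right)} \right)} \right)}\right) + j{\left(18 \right)} = \left(-20544 + \left(4 + 2 \left(2 \left(-5\right)\right)^{2}\right)\right) + \left(-73 + 18\right) = \left(-20544 + \left(4 + 2 \left(-10\right)^{2}\right)\right) - 55 = \left(-20544 + \left(4 + 2 \cdot 100\right)\right) - 55 = \left(-20544 + \left(4 + 200\right)\right) - 55 = \left(-20544 + 204\right) - 55 = -20340 - 55 = -20395$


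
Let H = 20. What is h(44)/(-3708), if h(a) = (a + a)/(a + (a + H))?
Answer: -11/50058 ≈ -0.00021975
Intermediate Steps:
h(a) = 2*a/(20 + 2*a) (h(a) = (a + a)/(a + (a + 20)) = (2*a)/(a + (20 + a)) = (2*a)/(20 + 2*a) = 2*a/(20 + 2*a))
h(44)/(-3708) = (44/(10 + 44))/(-3708) = (44/54)*(-1/3708) = (44*(1/54))*(-1/3708) = (22/27)*(-1/3708) = -11/50058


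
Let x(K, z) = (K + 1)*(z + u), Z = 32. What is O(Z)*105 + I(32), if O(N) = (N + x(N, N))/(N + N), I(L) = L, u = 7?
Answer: 140543/64 ≈ 2196.0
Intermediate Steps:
x(K, z) = (1 + K)*(7 + z) (x(K, z) = (K + 1)*(z + 7) = (1 + K)*(7 + z))
O(N) = (7 + N² + 9*N)/(2*N) (O(N) = (N + (7 + N + 7*N + N*N))/(N + N) = (N + (7 + N + 7*N + N²))/((2*N)) = (N + (7 + N² + 8*N))*(1/(2*N)) = (7 + N² + 9*N)*(1/(2*N)) = (7 + N² + 9*N)/(2*N))
O(Z)*105 + I(32) = ((½)*(7 + 32² + 9*32)/32)*105 + 32 = ((½)*(1/32)*(7 + 1024 + 288))*105 + 32 = ((½)*(1/32)*1319)*105 + 32 = (1319/64)*105 + 32 = 138495/64 + 32 = 140543/64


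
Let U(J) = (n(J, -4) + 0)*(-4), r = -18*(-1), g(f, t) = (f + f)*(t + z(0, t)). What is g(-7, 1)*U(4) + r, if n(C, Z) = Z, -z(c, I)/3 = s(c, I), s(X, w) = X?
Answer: -206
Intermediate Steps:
z(c, I) = -3*c
g(f, t) = 2*f*t (g(f, t) = (f + f)*(t - 3*0) = (2*f)*(t + 0) = (2*f)*t = 2*f*t)
r = 18
U(J) = 16 (U(J) = (-4 + 0)*(-4) = -4*(-4) = 16)
g(-7, 1)*U(4) + r = (2*(-7)*1)*16 + 18 = -14*16 + 18 = -224 + 18 = -206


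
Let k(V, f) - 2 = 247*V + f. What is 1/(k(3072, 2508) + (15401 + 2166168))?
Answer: 1/2942863 ≈ 3.3980e-7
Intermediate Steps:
k(V, f) = 2 + f + 247*V (k(V, f) = 2 + (247*V + f) = 2 + (f + 247*V) = 2 + f + 247*V)
1/(k(3072, 2508) + (15401 + 2166168)) = 1/((2 + 2508 + 247*3072) + (15401 + 2166168)) = 1/((2 + 2508 + 758784) + 2181569) = 1/(761294 + 2181569) = 1/2942863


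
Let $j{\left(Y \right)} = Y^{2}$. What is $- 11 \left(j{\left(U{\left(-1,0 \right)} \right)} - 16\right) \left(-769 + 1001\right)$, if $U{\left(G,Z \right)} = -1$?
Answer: $38280$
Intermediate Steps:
$- 11 \left(j{\left(U{\left(-1,0 \right)} \right)} - 16\right) \left(-769 + 1001\right) = - 11 \left(\left(-1\right)^{2} - 16\right) \left(-769 + 1001\right) = - 11 \left(1 - 16\right) 232 = \left(-11\right) \left(-15\right) 232 = 165 \cdot 232 = 38280$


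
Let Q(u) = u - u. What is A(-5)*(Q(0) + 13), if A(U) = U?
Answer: -65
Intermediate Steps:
Q(u) = 0
A(-5)*(Q(0) + 13) = -5*(0 + 13) = -5*13 = -65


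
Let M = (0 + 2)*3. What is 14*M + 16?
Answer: 100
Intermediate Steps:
M = 6 (M = 2*3 = 6)
14*M + 16 = 14*6 + 16 = 84 + 16 = 100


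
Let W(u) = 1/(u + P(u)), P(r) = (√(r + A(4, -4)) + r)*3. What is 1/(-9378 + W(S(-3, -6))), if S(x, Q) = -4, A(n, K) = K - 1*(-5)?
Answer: -2653990/24889268269 + 3*I*√3/24889268269 ≈ -0.00010663 + 2.0877e-10*I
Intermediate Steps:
A(n, K) = 5 + K (A(n, K) = K + 5 = 5 + K)
P(r) = 3*r + 3*√(1 + r) (P(r) = (√(r + (5 - 4)) + r)*3 = (√(r + 1) + r)*3 = (√(1 + r) + r)*3 = (r + √(1 + r))*3 = 3*r + 3*√(1 + r))
W(u) = 1/(3*√(1 + u) + 4*u) (W(u) = 1/(u + (3*u + 3*√(1 + u))) = 1/(3*√(1 + u) + 4*u))
1/(-9378 + W(S(-3, -6))) = 1/(-9378 + 1/(3*√(1 - 4) + 4*(-4))) = 1/(-9378 + 1/(3*√(-3) - 16)) = 1/(-9378 + 1/(3*(I*√3) - 16)) = 1/(-9378 + 1/(3*I*√3 - 16)) = 1/(-9378 + 1/(-16 + 3*I*√3))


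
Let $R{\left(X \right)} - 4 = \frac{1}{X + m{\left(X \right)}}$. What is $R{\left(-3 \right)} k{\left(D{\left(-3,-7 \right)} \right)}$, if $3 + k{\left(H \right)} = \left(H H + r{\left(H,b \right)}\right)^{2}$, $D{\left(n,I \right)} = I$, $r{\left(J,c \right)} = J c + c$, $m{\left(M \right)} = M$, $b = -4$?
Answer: $\frac{61249}{3} \approx 20416.0$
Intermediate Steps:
$r{\left(J,c \right)} = c + J c$
$R{\left(X \right)} = 4 + \frac{1}{2 X}$ ($R{\left(X \right)} = 4 + \frac{1}{X + X} = 4 + \frac{1}{2 X}$)
$k{\left(H \right)} = -3 + \left(-4 + H^{2} - 4 H\right)^{2}$ ($k{\left(H \right)} = -3 + \left(H H - 4 \left(1 + H\right)\right)^{2} = -3 + \left(H^{2} - \left(4 + 4 H\right)\right)^{2} = -3 + \left(-4 + H^{2} - 4 H\right)^{2}$)
$R{\left(-3 \right)} k{\left(D{\left(-3,-7 \right)} \right)} = \left(4 + \frac{1}{2 \left(-3\right)}\right) \left(-3 + \left(-4 + \left(-7\right)^{2} - -28\right)^{2}\right) = \left(4 + \frac{1}{2} \left(- \frac{1}{3}\right)\right) \left(-3 + \left(-4 + 49 + 28\right)^{2}\right) = \left(4 - \frac{1}{6}\right) \left(-3 + 73^{2}\right) = \frac{23 \left(-3 + 5329\right)}{6} = \frac{23}{6} \cdot 5326 = \frac{61249}{3}$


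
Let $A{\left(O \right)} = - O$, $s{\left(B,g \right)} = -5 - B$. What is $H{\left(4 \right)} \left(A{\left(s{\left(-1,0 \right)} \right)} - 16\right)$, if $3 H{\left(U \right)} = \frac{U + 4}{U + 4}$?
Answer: $-4$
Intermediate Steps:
$H{\left(U \right)} = \frac{1}{3}$ ($H{\left(U \right)} = \frac{\left(U + 4\right) \frac{1}{U + 4}}{3} = \frac{\left(4 + U\right) \frac{1}{4 + U}}{3} = \frac{1}{3} \cdot 1 = \frac{1}{3}$)
$H{\left(4 \right)} \left(A{\left(s{\left(-1,0 \right)} \right)} - 16\right) = \frac{- (-5 - -1) - 16}{3} = \frac{- (-5 + 1) - 16}{3} = \frac{\left(-1\right) \left(-4\right) - 16}{3} = \frac{4 - 16}{3} = \frac{1}{3} \left(-12\right) = -4$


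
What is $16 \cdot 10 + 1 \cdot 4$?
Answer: $164$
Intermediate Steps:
$16 \cdot 10 + 1 \cdot 4 = 160 + 4 = 164$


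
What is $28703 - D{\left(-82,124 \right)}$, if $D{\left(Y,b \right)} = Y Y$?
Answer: $21979$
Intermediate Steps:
$D{\left(Y,b \right)} = Y^{2}$
$28703 - D{\left(-82,124 \right)} = 28703 - \left(-82\right)^{2} = 28703 - 6724 = 21979$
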